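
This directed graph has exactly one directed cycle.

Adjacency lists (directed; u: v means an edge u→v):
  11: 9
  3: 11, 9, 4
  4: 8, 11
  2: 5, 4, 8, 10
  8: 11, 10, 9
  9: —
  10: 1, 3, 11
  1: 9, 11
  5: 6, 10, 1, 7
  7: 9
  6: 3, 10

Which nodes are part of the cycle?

DFS with gray/black marking from 4:
4 gray
  8 gray
    11 gray
      9 gray
      9 black
    11 black
    10 gray
      1 gray
        1→9: 9 black — skip
        1→11: 11 black — skip
      1 black
      3 gray
        3→11: 11 black — skip
        3→9: 9 black — skip
        3→4: 4 is gray → back edge
Back edge closes the cycle 4 → 8 → 10 → 3 → 4; its vertices are {3, 4, 8, 10}.

3, 4, 8, 10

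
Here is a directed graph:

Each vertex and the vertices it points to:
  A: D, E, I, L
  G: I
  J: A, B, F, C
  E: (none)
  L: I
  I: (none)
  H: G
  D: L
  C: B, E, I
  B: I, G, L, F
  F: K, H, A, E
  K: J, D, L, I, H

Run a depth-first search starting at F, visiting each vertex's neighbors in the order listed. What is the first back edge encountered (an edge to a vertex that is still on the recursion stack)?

B->F

DFS from F (visiting each vertex's neighbors in the order listed); mark gray on enter, black on exit:
F gray
  K gray
    J gray
      A gray
        D gray
          L gray
            I gray
            I black
          L black
        D black
        E gray
        E black
        A→I: I black — skip
        A→L: L black — skip
      A black
      B gray
        B→I: I black — skip
        G gray
          G→I: I black — skip
        G black
        B→L: L black — skip
        B→F: F is gray → back edge
First back edge: B → F.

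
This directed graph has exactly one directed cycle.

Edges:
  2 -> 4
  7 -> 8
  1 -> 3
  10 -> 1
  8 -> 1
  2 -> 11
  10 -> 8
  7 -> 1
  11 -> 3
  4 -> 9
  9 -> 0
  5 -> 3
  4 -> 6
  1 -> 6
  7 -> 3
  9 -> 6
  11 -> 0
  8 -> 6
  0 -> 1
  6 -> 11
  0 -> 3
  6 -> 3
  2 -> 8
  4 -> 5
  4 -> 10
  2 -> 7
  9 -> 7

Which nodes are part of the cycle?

0, 1, 6, 11

DFS with gray/black marking from 11:
11 gray
  3 gray
  3 black
  0 gray
    0→3: 3 black — skip
    1 gray
      1→3: 3 black — skip
      6 gray
        6→3: 3 black — skip
        6→11: 11 is gray → back edge
Back edge closes the cycle 11 → 0 → 1 → 6 → 11; its vertices are {0, 1, 6, 11}.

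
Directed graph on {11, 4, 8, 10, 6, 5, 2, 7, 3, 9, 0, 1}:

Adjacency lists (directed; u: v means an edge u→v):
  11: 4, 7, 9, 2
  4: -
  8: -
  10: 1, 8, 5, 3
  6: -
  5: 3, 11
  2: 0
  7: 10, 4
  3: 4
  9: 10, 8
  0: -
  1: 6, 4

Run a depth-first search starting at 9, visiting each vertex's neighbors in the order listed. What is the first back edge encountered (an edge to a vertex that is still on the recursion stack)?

DFS from 9 (visiting each vertex's neighbors in the order listed); mark gray on enter, black on exit:
9 gray
  10 gray
    1 gray
      6 gray
      6 black
      4 gray
      4 black
    1 black
    8 gray
    8 black
    5 gray
      3 gray
        3→4: 4 black — skip
      3 black
      11 gray
        11→4: 4 black — skip
        7 gray
          7→10: 10 is gray → back edge
First back edge: 7 → 10.

7->10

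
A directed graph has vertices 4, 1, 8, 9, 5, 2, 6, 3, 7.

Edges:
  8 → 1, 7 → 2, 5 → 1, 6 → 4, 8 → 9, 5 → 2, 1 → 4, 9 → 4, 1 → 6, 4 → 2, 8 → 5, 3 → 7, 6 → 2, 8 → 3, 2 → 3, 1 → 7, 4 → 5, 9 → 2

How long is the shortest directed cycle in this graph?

3

For each vertex v, BFS finds the shortest path from v back to v.
The shortest such closed walk is 3 → 7 → 2 → 3, length 3.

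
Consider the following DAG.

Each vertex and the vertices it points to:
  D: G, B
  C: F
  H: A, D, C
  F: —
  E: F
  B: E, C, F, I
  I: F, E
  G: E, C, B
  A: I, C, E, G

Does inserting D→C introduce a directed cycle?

No

Adding D→C creates a cycle iff C can already reach D.
Explore from C: no path reaches D. The graph stays acyclic.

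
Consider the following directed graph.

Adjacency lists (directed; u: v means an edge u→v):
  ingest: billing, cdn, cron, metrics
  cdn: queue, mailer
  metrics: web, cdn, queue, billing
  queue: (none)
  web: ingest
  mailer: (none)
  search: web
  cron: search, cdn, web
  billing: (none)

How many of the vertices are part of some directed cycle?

A vertex is on a directed cycle iff it belongs to a strongly connected component of size ≥ 2 (or has a self-loop).
The vertices on cycles are {web, cron, ingest, search, metrics} — 5 in total.

5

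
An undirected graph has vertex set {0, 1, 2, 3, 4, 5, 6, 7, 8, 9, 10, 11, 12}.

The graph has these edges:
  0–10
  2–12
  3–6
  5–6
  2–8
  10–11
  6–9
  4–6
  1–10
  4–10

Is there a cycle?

DFS, tracking each vertex's parent; an edge to a visited non-parent vertex closes a cycle.
Start from 0:
visit 0 (parent –)
  visit 10 (parent 0)
    10–0: parent, skip
    visit 1 (parent 10)
      1–10: parent, skip
    visit 11 (parent 10)
      11–10: parent, skip
    visit 4 (parent 10)
      visit 6 (parent 4)
        visit 5 (parent 6)
          5–6: parent, skip
        visit 9 (parent 6)
          9–6: parent, skip
        visit 3 (parent 6)
          3–6: parent, skip
        6–4: parent, skip
      4–10: parent, skip
visit 2 (parent –)
  visit 8 (parent 2)
    8–2: parent, skip
  visit 12 (parent 2)
    12–2: parent, skip
visit 7 (parent –)
No non-parent visited neighbor found — the graph is a forest.

No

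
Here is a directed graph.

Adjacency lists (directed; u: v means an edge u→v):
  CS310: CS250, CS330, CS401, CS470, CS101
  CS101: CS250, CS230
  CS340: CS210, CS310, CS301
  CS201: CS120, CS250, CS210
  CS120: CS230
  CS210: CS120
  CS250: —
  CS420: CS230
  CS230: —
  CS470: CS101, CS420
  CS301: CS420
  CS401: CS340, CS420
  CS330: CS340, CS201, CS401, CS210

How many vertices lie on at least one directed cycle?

4

A vertex is on a directed cycle iff it belongs to a strongly connected component of size ≥ 2 (or has a self-loop).
The vertices on cycles are {CS310, CS330, CS340, CS401} — 4 in total.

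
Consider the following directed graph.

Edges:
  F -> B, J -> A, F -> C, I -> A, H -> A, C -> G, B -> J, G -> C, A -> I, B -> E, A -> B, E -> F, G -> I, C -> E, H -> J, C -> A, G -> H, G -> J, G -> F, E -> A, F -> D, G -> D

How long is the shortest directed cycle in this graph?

2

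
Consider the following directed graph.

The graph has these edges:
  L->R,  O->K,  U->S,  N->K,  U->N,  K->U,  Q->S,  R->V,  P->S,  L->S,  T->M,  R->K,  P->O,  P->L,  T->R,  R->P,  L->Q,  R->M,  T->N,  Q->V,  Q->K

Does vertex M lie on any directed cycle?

M lies on a cycle iff there is a path from M back to itself.
Exploring from M, it never reaches itself; equivalently, its strongly connected component is a singleton.

No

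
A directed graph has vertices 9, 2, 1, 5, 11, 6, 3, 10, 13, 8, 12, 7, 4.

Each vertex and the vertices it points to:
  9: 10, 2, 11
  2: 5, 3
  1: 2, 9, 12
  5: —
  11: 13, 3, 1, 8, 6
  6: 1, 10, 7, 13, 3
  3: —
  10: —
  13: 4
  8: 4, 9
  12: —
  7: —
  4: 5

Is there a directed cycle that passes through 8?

Yes

8 is on a cycle iff 8 can reach itself via ≥1 edge.
8 → 9 → 11 → 8 — yes.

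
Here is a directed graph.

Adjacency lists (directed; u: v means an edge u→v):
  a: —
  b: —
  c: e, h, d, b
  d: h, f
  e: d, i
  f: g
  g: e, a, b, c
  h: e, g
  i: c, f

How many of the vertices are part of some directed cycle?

A vertex is on a directed cycle iff it belongs to a strongly connected component of size ≥ 2 (or has a self-loop).
The vertices on cycles are {c, d, e, f, g, h, i} — 7 in total.

7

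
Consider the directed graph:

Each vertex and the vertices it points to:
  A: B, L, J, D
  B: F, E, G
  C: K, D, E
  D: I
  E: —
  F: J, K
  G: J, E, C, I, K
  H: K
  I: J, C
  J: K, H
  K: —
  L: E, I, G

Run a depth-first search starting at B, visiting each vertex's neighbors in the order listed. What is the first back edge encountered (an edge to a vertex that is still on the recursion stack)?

I→C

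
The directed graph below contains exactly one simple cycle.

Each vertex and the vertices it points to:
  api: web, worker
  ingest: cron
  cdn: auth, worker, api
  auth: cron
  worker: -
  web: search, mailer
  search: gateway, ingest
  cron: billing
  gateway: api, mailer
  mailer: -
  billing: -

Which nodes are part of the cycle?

api, web, search, gateway

DFS with gray/black marking from api:
api gray
  web gray
    search gray
      gateway gray
        gateway→api: api is gray → back edge
Back edge closes the cycle api → web → search → gateway → api; its vertices are {api, web, search, gateway}.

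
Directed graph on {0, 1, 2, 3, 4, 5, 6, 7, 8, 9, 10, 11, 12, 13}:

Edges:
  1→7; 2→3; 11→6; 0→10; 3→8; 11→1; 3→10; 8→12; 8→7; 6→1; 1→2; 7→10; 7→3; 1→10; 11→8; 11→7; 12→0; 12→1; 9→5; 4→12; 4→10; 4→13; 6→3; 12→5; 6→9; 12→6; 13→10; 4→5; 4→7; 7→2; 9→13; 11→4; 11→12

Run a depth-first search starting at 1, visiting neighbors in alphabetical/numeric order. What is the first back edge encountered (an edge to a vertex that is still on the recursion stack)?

7→2

DFS from 1 (visiting neighbors in alphabetical/numeric order); mark gray on enter, black on exit:
1 gray
  2 gray
    3 gray
      8 gray
        7 gray
          7→2: 2 is gray → back edge
First back edge: 7 → 2.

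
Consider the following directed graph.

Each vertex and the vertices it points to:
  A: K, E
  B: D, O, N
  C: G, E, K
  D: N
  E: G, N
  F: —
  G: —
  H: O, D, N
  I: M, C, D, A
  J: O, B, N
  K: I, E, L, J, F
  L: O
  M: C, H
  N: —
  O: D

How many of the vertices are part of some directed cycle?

A vertex is on a directed cycle iff it belongs to a strongly connected component of size ≥ 2 (or has a self-loop).
The vertices on cycles are {A, C, I, K, M} — 5 in total.

5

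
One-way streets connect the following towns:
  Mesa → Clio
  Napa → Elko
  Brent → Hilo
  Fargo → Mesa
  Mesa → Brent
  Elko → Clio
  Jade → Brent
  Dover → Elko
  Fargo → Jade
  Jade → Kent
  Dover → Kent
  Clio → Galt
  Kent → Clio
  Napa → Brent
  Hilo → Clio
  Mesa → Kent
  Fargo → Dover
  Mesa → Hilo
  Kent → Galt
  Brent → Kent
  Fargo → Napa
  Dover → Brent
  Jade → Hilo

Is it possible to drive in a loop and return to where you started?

No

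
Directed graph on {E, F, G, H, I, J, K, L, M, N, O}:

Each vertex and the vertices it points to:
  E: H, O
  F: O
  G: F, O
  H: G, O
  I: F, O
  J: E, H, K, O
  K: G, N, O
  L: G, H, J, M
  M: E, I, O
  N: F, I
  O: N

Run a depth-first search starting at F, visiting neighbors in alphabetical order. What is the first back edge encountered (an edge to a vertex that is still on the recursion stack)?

N→F

DFS from F (visiting neighbors in alphabetical order); mark gray on enter, black on exit:
F gray
  O gray
    N gray
      N→F: F is gray → back edge
First back edge: N → F.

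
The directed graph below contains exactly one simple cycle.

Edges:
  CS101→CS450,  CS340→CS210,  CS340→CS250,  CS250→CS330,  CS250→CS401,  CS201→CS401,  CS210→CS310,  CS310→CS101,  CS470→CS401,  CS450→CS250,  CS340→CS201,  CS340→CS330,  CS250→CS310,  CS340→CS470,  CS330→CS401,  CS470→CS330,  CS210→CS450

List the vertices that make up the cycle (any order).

DFS with gray/black marking from CS310:
CS310 gray
  CS101 gray
    CS450 gray
      CS250 gray
        CS401 gray
        CS401 black
        CS250→CS310: CS310 is gray → back edge
Back edge closes the cycle CS310 → CS101 → CS450 → CS250 → CS310; its vertices are {CS101, CS250, CS310, CS450}.

CS101, CS250, CS310, CS450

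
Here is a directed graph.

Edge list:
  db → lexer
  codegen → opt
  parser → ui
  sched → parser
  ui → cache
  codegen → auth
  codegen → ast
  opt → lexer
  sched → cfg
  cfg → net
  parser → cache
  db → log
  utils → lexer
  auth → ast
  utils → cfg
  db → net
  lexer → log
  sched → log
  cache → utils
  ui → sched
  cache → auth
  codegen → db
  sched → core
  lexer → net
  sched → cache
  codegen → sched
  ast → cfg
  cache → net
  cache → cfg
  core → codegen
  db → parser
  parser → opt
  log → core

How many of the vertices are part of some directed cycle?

A vertex is on a directed cycle iff it belongs to a strongly connected component of size ≥ 2 (or has a self-loop).
The vertices on cycles are {db, ui, log, opt, core, cache, lexer, sched, utils, parser, codegen} — 11 in total.

11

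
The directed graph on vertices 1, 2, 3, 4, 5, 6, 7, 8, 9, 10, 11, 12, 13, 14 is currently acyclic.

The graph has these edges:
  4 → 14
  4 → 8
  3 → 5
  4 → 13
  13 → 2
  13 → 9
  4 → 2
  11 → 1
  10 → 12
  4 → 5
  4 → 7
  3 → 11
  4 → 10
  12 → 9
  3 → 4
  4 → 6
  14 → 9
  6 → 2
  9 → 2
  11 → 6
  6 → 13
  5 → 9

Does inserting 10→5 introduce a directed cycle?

No

Adding 10→5 creates a cycle iff 5 can already reach 10.
Explore from 5: no path reaches 10. The graph stays acyclic.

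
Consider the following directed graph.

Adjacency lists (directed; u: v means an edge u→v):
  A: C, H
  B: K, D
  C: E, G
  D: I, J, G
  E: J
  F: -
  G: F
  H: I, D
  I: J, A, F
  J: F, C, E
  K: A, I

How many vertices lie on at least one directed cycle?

7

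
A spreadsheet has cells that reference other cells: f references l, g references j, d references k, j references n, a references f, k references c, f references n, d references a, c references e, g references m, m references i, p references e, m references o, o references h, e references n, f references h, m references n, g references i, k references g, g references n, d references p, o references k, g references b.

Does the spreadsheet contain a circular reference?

Yes

DFS with white/gray/black marking, starting from l:
l gray
l black
a gray
  f gray
    h gray
    h black
    f→l: l black — skip
    n gray
    n black
  f black
a black
b gray
b black
c gray
  e gray
    e→n: n black — skip
  e black
c black
d gray
  d→a: a black — skip
  k gray
    g gray
      g→n: n black — skip
      i gray
      i black
      g→b: b black — skip
      m gray
        m→n: n black — skip
        o gray
          o→k: k is gray → back edge
Back edge found, so a cycle exists: k → g → m → o → k.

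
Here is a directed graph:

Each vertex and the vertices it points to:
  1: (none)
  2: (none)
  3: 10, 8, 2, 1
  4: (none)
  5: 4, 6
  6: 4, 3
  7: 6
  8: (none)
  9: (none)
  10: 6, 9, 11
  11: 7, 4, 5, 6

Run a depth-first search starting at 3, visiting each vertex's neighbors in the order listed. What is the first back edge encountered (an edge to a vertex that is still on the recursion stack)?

6→3

DFS from 3 (visiting each vertex's neighbors in the order listed); mark gray on enter, black on exit:
3 gray
  10 gray
    6 gray
      4 gray
      4 black
      6→3: 3 is gray → back edge
First back edge: 6 → 3.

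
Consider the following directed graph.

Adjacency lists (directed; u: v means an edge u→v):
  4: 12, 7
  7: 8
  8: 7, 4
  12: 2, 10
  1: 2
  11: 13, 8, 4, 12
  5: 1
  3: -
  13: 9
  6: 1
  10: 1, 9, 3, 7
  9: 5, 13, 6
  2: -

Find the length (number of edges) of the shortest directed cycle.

2

For each vertex v, BFS finds the shortest path from v back to v.
The shortest such closed walk is 8 → 7 → 8, length 2.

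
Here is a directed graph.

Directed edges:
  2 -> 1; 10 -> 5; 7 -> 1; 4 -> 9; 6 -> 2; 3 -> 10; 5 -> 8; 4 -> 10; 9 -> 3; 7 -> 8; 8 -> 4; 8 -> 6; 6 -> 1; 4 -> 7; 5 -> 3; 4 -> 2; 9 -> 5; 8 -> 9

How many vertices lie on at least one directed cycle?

7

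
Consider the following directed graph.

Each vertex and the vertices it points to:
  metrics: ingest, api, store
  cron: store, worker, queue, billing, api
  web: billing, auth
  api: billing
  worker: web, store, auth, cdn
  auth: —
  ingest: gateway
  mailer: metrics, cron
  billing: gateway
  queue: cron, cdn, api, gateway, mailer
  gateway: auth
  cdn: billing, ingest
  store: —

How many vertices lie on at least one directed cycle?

3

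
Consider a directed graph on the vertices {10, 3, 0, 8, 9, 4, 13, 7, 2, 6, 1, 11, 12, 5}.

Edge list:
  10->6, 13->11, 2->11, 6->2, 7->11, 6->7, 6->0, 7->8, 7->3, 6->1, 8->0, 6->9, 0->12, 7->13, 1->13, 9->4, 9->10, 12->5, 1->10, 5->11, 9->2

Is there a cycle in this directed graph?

Yes

DFS with white/gray/black marking, starting from 1:
1 gray
  13 gray
    11 gray
    11 black
  13 black
  10 gray
    6 gray
      6→1: 1 is gray → back edge
Back edge found, so a cycle exists: 1 → 10 → 6 → 1.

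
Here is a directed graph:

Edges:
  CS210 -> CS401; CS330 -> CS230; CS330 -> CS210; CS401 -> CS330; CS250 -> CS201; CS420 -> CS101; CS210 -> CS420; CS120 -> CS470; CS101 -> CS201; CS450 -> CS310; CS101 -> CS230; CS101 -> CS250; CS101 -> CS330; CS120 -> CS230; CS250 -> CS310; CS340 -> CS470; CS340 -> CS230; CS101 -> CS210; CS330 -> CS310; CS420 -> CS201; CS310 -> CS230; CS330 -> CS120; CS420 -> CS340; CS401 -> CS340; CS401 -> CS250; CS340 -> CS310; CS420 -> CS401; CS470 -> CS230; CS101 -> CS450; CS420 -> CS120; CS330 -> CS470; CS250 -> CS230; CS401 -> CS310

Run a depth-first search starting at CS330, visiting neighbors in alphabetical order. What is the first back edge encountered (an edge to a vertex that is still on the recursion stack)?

CS401→CS330

DFS from CS330 (visiting neighbors in alphabetical order); mark gray on enter, black on exit:
CS330 gray
  CS120 gray
    CS230 gray
    CS230 black
    CS470 gray
      CS470→CS230: CS230 black — skip
    CS470 black
  CS120 black
  CS210 gray
    CS401 gray
      CS250 gray
        CS201 gray
        CS201 black
        CS250→CS230: CS230 black — skip
        CS310 gray
          CS310→CS230: CS230 black — skip
        CS310 black
      CS250 black
      CS401→CS310: CS310 black — skip
      CS401→CS330: CS330 is gray → back edge
First back edge: CS401 → CS330.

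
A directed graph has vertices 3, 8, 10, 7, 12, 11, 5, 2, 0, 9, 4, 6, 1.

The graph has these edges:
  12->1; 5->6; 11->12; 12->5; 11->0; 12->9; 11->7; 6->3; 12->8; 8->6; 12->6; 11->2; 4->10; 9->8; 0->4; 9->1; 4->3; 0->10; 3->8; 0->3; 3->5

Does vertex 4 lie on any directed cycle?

No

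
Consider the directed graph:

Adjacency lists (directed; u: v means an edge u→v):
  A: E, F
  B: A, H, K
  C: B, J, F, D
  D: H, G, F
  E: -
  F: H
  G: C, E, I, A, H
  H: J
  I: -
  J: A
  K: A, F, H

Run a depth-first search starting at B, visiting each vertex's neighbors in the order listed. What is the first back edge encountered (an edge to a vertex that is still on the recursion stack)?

J->A

DFS from B (visiting each vertex's neighbors in the order listed); mark gray on enter, black on exit:
B gray
  A gray
    E gray
    E black
    F gray
      H gray
        J gray
          J→A: A is gray → back edge
First back edge: J → A.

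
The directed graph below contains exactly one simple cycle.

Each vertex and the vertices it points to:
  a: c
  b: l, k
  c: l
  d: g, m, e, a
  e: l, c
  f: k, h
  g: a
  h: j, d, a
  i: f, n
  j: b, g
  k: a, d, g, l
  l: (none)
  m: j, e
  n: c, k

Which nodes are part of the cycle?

DFS with gray/black marking from k:
k gray
  a gray
    c gray
      l gray
      l black
    c black
  a black
  d gray
    g gray
      g→a: a black — skip
    g black
    m gray
      j gray
        b gray
          b→l: l black — skip
          b→k: k is gray → back edge
Back edge closes the cycle k → d → m → j → b → k; its vertices are {b, d, j, k, m}.

b, d, j, k, m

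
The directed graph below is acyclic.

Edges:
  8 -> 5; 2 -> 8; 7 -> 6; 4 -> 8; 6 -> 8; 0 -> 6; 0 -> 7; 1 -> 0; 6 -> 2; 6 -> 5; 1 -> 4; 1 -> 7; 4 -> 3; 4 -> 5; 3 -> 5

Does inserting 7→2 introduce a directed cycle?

No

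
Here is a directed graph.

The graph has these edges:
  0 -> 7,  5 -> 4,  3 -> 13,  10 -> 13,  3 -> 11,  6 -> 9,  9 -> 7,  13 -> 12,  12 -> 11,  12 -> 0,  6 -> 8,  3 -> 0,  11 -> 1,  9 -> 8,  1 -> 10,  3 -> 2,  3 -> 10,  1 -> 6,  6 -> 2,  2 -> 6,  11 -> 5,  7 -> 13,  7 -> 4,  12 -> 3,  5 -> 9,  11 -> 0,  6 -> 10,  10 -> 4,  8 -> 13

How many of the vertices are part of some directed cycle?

13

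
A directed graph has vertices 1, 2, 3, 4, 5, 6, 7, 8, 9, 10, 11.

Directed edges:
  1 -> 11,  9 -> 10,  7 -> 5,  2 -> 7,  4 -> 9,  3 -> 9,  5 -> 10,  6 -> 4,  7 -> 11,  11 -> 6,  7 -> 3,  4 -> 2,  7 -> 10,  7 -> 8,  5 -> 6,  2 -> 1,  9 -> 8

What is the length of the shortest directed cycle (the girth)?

For each vertex v, BFS finds the shortest path from v back to v.
The shortest such closed walk is 4 → 2 → 1 → 11 → 6 → 4, length 5.

5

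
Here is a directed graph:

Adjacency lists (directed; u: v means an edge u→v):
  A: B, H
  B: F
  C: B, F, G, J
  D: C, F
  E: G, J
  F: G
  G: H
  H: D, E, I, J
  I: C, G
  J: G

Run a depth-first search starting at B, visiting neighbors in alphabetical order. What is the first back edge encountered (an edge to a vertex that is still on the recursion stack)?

DFS from B (visiting neighbors in alphabetical order); mark gray on enter, black on exit:
B gray
  F gray
    G gray
      H gray
        D gray
          C gray
            C→B: B is gray → back edge
First back edge: C → B.

C→B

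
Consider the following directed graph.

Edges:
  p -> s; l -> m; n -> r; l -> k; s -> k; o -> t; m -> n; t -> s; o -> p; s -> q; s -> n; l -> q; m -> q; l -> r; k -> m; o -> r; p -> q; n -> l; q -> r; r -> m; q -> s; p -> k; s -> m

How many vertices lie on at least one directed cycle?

7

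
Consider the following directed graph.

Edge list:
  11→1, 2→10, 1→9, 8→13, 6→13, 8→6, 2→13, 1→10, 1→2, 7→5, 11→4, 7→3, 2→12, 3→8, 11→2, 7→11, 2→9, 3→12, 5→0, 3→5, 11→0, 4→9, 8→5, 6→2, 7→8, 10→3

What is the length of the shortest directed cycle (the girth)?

For each vertex v, BFS finds the shortest path from v back to v.
The shortest such closed walk is 3 → 8 → 6 → 2 → 10 → 3, length 5.

5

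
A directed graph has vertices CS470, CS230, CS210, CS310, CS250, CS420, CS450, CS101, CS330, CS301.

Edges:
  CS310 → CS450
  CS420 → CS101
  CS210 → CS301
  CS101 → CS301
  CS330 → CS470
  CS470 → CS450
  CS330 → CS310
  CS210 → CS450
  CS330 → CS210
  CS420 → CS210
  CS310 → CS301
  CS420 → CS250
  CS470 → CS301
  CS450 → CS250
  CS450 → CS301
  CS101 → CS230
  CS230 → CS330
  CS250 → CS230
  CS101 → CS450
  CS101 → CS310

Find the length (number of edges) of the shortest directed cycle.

5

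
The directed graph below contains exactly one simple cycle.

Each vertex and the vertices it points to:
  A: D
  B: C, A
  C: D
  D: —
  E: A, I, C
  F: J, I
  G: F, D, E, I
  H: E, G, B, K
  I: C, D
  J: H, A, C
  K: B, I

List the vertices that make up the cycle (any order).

DFS with gray/black marking from H:
H gray
  E gray
    A gray
      D gray
      D black
    A black
    I gray
      C gray
        C→D: D black — skip
      C black
      I→D: D black — skip
    I black
    E→C: C black — skip
  E black
  G gray
    F gray
      J gray
        J→H: H is gray → back edge
Back edge closes the cycle H → G → F → J → H; its vertices are {F, G, H, J}.

F, G, H, J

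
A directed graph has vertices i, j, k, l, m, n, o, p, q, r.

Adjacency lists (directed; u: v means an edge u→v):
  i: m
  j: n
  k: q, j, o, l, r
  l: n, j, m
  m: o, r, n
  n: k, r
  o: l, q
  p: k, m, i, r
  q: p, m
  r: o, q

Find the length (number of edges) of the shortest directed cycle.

For each vertex v, BFS finds the shortest path from v back to v.
The shortest such closed walk is p → k → q → p, length 3.

3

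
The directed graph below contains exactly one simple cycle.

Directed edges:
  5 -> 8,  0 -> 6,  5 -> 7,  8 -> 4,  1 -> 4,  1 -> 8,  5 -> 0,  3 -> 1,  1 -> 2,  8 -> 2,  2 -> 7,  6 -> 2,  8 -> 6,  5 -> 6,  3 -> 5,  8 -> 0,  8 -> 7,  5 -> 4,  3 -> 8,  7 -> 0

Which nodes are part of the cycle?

0, 2, 6, 7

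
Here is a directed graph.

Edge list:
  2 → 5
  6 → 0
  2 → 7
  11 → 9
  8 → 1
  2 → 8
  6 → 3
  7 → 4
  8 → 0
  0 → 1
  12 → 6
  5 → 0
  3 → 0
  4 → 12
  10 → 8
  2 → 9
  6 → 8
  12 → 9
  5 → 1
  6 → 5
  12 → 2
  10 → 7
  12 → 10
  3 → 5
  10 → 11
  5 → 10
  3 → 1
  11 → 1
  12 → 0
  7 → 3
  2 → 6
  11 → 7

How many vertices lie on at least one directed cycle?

A vertex is on a directed cycle iff it belongs to a strongly connected component of size ≥ 2 (or has a self-loop).
The vertices on cycles are {2, 3, 4, 5, 6, 7, 10, 11, 12} — 9 in total.

9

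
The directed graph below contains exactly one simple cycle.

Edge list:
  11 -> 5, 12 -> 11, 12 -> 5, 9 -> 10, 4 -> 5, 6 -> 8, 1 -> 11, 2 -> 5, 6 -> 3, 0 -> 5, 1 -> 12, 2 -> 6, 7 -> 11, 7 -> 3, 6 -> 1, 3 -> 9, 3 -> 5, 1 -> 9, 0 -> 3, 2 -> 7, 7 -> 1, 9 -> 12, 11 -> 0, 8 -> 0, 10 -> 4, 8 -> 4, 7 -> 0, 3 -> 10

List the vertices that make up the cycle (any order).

0, 3, 9, 11, 12

DFS with gray/black marking from 3:
3 gray
  9 gray
    12 gray
      5 gray
      5 black
      11 gray
        11→5: 5 black — skip
        0 gray
          0→3: 3 is gray → back edge
Back edge closes the cycle 3 → 9 → 12 → 11 → 0 → 3; its vertices are {0, 3, 9, 11, 12}.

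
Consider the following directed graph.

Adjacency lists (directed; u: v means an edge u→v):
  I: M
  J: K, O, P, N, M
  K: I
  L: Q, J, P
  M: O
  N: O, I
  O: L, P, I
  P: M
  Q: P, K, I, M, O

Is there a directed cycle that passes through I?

Yes

I is on a cycle iff I can reach itself via ≥1 edge.
I → M → O → I — yes.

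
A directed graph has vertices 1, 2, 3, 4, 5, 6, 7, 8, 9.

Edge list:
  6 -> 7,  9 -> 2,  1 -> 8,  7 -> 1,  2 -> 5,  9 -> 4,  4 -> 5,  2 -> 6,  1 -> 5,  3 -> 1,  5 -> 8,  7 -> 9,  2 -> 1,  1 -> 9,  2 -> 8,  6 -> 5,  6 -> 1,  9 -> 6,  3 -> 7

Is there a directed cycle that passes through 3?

No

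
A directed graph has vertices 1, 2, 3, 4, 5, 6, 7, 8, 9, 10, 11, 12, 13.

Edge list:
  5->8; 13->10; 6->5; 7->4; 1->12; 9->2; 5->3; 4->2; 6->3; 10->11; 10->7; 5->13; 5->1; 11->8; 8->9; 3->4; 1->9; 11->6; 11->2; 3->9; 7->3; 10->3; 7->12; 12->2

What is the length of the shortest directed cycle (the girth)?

5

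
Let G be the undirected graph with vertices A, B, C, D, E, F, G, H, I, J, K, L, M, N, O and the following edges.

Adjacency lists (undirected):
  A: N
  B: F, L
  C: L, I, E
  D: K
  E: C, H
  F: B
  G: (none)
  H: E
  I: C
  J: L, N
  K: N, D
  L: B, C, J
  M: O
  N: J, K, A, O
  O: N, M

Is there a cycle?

No

DFS, tracking each vertex's parent; an edge to a visited non-parent vertex closes a cycle.
Start from D:
visit D (parent –)
  visit K (parent D)
    visit N (parent K)
      visit J (parent N)
        visit L (parent J)
          visit B (parent L)
            visit F (parent B)
              F–B: parent, skip
            B–L: parent, skip
          visit C (parent L)
            C–L: parent, skip
            visit I (parent C)
              I–C: parent, skip
            visit E (parent C)
              E–C: parent, skip
              visit H (parent E)
                H–E: parent, skip
          L–J: parent, skip
        J–N: parent, skip
      N–K: parent, skip
      visit A (parent N)
        A–N: parent, skip
      visit O (parent N)
        O–N: parent, skip
        visit M (parent O)
          M–O: parent, skip
    K–D: parent, skip
visit G (parent –)
No non-parent visited neighbor found — the graph is a forest.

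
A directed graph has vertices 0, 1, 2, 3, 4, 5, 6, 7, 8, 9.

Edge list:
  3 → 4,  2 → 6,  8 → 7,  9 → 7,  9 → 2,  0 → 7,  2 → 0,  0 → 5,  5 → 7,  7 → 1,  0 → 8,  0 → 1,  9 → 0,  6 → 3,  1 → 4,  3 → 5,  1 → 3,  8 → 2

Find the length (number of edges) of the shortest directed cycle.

3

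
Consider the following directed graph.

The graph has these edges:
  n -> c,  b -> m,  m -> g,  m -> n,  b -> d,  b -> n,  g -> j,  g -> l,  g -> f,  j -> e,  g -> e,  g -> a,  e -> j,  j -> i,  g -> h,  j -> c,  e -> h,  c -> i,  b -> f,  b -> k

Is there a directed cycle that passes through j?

Yes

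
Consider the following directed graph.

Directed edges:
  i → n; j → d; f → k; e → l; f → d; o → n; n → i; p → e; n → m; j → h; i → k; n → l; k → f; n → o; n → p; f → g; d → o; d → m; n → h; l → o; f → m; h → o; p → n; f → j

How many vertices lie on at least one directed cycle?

A vertex is on a directed cycle iff it belongs to a strongly connected component of size ≥ 2 (or has a self-loop).
The vertices on cycles are {d, e, f, h, i, j, k, l, n, o, p} — 11 in total.

11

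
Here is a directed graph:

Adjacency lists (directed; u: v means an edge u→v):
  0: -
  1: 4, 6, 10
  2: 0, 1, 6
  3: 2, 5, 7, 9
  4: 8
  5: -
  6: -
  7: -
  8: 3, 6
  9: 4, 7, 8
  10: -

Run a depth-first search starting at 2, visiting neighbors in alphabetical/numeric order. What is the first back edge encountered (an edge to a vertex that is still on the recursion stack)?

3→2

DFS from 2 (visiting neighbors in alphabetical/numeric order); mark gray on enter, black on exit:
2 gray
  0 gray
  0 black
  1 gray
    4 gray
      8 gray
        3 gray
          3→2: 2 is gray → back edge
First back edge: 3 → 2.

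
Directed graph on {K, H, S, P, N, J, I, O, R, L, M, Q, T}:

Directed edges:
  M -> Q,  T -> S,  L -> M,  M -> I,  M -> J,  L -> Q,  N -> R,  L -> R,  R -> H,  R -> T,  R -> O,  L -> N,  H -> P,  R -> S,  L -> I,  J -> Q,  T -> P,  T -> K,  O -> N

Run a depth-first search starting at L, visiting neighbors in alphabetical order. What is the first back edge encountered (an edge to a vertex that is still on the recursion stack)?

DFS from L (visiting neighbors in alphabetical order); mark gray on enter, black on exit:
L gray
  I gray
  I black
  M gray
    M→I: I black — skip
    J gray
      Q gray
      Q black
    J black
    M→Q: Q black — skip
  M black
  N gray
    R gray
      H gray
        P gray
        P black
      H black
      O gray
        O→N: N is gray → back edge
First back edge: O → N.

O->N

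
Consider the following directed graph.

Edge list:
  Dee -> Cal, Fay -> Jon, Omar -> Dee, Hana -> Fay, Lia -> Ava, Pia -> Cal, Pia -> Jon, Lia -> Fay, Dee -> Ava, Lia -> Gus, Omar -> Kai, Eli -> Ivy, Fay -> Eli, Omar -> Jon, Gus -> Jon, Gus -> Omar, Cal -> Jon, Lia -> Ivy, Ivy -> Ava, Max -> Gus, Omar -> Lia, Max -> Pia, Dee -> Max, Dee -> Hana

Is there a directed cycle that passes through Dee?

Yes

Dee is on a cycle iff Dee can reach itself via ≥1 edge.
Dee → Max → Gus → Omar → Dee — yes.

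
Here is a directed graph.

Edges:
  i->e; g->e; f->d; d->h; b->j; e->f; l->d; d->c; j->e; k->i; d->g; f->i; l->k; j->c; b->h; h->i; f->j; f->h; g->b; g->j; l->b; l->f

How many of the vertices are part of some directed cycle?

A vertex is on a directed cycle iff it belongs to a strongly connected component of size ≥ 2 (or has a self-loop).
The vertices on cycles are {b, d, e, f, g, h, i, j} — 8 in total.

8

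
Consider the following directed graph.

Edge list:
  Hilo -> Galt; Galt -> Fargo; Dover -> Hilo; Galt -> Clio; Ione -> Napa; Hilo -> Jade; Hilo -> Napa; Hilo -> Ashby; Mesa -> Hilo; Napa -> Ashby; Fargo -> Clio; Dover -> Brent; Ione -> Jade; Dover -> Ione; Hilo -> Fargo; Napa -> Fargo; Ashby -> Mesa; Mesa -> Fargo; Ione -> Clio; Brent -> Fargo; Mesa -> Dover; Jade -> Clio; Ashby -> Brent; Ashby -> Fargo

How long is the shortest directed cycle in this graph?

3

For each vertex v, BFS finds the shortest path from v back to v.
The shortest such closed walk is Hilo → Ashby → Mesa → Hilo, length 3.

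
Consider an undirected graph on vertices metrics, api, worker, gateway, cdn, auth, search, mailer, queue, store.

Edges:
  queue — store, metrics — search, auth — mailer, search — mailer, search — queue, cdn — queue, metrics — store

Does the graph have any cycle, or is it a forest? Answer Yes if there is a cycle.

DFS, tracking each vertex's parent; an edge to a visited non-parent vertex closes a cycle.
Start from mailer:
visit mailer (parent –)
  visit auth (parent mailer)
    auth–mailer: parent, skip
  visit search (parent mailer)
    search–mailer: parent, skip
    visit queue (parent search)
      visit store (parent queue)
        visit metrics (parent store)
          metrics–search: search visited and ≠ parent → cycle
Cycle: search – queue – store – metrics – search.

Yes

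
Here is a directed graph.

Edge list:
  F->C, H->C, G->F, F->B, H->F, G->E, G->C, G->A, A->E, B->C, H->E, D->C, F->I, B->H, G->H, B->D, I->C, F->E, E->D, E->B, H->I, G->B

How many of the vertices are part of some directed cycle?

A vertex is on a directed cycle iff it belongs to a strongly connected component of size ≥ 2 (or has a self-loop).
The vertices on cycles are {B, E, F, H} — 4 in total.

4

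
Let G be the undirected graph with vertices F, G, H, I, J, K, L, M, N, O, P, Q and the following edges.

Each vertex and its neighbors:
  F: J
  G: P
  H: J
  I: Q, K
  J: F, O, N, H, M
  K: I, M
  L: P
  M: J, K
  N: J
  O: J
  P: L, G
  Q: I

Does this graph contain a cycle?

No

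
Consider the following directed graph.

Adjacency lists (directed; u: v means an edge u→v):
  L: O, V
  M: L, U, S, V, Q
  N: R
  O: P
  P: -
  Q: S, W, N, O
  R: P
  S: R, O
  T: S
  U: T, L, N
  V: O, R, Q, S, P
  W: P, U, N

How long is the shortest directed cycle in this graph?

For each vertex v, BFS finds the shortest path from v back to v.
The shortest such closed walk is Q → W → U → L → V → Q, length 5.

5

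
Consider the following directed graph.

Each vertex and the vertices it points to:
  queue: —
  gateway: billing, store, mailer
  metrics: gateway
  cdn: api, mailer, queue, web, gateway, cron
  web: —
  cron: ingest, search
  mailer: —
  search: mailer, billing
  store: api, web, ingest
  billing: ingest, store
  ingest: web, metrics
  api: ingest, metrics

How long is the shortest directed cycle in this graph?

4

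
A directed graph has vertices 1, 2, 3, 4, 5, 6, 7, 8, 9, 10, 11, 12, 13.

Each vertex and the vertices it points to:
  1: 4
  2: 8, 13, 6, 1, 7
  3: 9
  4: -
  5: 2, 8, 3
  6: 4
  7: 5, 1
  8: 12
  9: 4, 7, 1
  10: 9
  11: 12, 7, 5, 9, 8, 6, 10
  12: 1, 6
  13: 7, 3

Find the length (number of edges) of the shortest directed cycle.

3

For each vertex v, BFS finds the shortest path from v back to v.
The shortest such closed walk is 5 → 2 → 7 → 5, length 3.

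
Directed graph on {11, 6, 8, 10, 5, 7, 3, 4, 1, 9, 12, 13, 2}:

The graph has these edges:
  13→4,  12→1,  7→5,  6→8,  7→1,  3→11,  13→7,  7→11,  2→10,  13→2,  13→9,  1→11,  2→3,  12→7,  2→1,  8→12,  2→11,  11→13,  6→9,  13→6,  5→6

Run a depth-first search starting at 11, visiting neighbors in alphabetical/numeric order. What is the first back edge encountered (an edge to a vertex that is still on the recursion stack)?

1→11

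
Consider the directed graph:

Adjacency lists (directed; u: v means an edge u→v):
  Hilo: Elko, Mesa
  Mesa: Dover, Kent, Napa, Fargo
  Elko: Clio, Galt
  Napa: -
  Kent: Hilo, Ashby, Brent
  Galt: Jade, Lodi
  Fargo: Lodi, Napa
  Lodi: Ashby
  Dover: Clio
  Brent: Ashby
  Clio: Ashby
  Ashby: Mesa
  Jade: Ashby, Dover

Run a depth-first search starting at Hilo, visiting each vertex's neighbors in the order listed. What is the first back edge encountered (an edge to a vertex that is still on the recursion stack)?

Dover→Clio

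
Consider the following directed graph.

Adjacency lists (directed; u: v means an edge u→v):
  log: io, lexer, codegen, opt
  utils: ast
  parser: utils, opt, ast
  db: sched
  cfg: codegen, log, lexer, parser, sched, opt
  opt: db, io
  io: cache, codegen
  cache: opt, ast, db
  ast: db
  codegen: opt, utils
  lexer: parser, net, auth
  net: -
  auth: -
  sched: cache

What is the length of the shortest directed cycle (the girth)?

For each vertex v, BFS finds the shortest path from v back to v.
The shortest such closed walk is sched → cache → db → sched, length 3.

3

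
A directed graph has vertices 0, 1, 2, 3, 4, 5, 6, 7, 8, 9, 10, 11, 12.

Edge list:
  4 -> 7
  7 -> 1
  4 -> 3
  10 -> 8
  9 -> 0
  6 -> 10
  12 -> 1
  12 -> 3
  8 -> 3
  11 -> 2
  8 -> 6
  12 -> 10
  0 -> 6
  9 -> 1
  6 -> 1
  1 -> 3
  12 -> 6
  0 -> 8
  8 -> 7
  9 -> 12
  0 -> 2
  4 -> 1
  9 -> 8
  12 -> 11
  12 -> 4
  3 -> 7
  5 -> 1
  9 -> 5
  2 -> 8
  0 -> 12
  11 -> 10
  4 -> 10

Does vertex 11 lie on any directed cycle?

11 lies on a cycle iff there is a path from 11 back to itself.
Exploring from 11, it never reaches itself; equivalently, its strongly connected component is a singleton.

No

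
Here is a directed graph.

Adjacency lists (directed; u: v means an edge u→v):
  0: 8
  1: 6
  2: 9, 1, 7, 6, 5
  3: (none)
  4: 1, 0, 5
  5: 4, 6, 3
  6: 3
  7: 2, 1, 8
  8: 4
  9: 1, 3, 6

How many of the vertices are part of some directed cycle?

A vertex is on a directed cycle iff it belongs to a strongly connected component of size ≥ 2 (or has a self-loop).
The vertices on cycles are {0, 2, 4, 5, 7, 8} — 6 in total.

6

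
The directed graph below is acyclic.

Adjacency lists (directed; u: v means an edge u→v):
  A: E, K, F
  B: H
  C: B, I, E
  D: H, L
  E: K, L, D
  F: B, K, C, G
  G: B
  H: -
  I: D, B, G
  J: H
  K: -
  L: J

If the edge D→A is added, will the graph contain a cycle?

Adding D→A creates a cycle iff A can already reach D.
Path from A: A → E → D.
So A → … → D → A is a cycle.

Yes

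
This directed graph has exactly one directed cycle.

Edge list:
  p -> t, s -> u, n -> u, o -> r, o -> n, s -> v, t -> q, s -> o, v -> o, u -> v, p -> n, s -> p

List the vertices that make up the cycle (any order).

n, o, u, v

DFS with gray/black marking from n:
n gray
  u gray
    v gray
      o gray
        r gray
        r black
        o→n: n is gray → back edge
Back edge closes the cycle n → u → v → o → n; its vertices are {n, o, u, v}.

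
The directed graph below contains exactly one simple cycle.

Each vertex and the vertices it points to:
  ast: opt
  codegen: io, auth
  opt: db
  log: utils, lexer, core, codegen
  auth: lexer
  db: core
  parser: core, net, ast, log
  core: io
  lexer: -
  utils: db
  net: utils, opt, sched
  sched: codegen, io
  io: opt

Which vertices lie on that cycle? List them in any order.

DFS with gray/black marking from db:
db gray
  core gray
    io gray
      opt gray
        opt→db: db is gray → back edge
Back edge closes the cycle db → core → io → opt → db; its vertices are {db, io, opt, core}.

db, io, opt, core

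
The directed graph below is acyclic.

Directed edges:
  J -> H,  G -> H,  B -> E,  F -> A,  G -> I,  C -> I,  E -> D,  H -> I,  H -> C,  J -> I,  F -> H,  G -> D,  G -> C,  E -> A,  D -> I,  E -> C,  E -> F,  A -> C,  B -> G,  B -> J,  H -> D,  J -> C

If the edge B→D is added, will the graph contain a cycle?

Adding B→D creates a cycle iff D can already reach B.
Explore from D: no path reaches B. The graph stays acyclic.

No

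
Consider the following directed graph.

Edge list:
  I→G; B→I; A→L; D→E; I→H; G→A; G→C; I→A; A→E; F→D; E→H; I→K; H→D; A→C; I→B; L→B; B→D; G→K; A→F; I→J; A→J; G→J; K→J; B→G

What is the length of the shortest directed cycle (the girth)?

For each vertex v, BFS finds the shortest path from v back to v.
The shortest such closed walk is B → I → B, length 2.

2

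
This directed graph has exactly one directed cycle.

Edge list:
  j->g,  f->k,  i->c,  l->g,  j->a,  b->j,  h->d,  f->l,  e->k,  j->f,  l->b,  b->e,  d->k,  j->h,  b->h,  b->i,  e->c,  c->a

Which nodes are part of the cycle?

DFS with gray/black marking from b:
b gray
  i gray
    c gray
      a gray
      a black
    c black
  i black
  e gray
    e→c: c black — skip
    k gray
    k black
  e black
  h gray
    d gray
      d→k: k black — skip
    d black
  h black
  j gray
    f gray
      f→k: k black — skip
      l gray
        l→b: b is gray → back edge
Back edge closes the cycle b → j → f → l → b; its vertices are {b, f, j, l}.

b, f, j, l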